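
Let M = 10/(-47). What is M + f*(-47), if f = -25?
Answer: 55215/47 ≈ 1174.8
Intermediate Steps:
M = -10/47 (M = 10*(-1/47) = -10/47 ≈ -0.21277)
M + f*(-47) = -10/47 - 25*(-47) = -10/47 + 1175 = 55215/47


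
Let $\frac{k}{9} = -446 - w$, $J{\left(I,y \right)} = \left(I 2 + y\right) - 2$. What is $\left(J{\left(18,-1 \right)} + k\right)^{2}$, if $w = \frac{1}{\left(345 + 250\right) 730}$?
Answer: $\frac{2989950589136674881}{188659922500} \approx 1.5848 \cdot 10^{7}$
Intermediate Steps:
$J{\left(I,y \right)} = -2 + y + 2 I$ ($J{\left(I,y \right)} = \left(2 I + y\right) - 2 = \left(y + 2 I\right) - 2 = -2 + y + 2 I$)
$w = \frac{1}{434350}$ ($w = \frac{1}{595} \cdot \frac{1}{730} = \frac{1}{434350} \approx 2.3023 \cdot 10^{-6}$)
$k = - \frac{1743480909}{434350}$ ($k = 9 \left(-446 - \frac{1}{434350}\right) = 9 \left(- \frac{193720101}{434350}\right) = - \frac{1743480909}{434350} \approx -4014.0$)
$\left(J{\left(18,-1 \right)} + k\right)^{2} = \left(\left(-2 - 1 + 2 \cdot 18\right) - \frac{1743480909}{434350}\right)^{2} = \left(\left(-2 - 1 + 36\right) - \frac{1743480909}{434350}\right)^{2} = \left(33 - \frac{1743480909}{434350}\right)^{2} = \left(- \frac{1729147359}{434350}\right)^{2} = \frac{2989950589136674881}{188659922500}$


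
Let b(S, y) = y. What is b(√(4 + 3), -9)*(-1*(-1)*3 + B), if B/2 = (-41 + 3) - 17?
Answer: 963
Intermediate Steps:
B = -110 (B = 2*((-41 + 3) - 17) = 2*(-38 - 17) = 2*(-55) = -110)
b(√(4 + 3), -9)*(-1*(-1)*3 + B) = -9*(-1*(-1)*3 - 110) = -9*(1*3 - 110) = -9*(3 - 110) = -9*(-107) = 963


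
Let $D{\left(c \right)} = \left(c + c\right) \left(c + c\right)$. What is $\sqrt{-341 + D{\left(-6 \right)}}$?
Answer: $i \sqrt{197} \approx 14.036 i$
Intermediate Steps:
$D{\left(c \right)} = 4 c^{2}$ ($D{\left(c \right)} = 2 c 2 c = 4 c^{2}$)
$\sqrt{-341 + D{\left(-6 \right)}} = \sqrt{-341 + 4 \left(-6\right)^{2}} = \sqrt{-341 + 4 \cdot 36} = \sqrt{-341 + 144} = \sqrt{-197} = i \sqrt{197}$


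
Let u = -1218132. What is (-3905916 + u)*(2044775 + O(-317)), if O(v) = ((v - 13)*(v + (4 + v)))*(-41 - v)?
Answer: -304497449108400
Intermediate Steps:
O(v) = (-41 - v)*(-13 + v)*(4 + 2*v) (O(v) = ((-13 + v)*(4 + 2*v))*(-41 - v) = (-41 - v)*(-13 + v)*(4 + 2*v))
(-3905916 + u)*(2044775 + O(-317)) = (-3905916 - 1218132)*(2044775 + (2132 - 60*(-317)² - 2*(-317)³ + 954*(-317))) = -5124048*(2044775 + (2132 - 60*100489 - 2*(-31855013) - 302418)) = -5124048*(2044775 + (2132 - 6029340 + 63710026 - 302418)) = -5124048*(2044775 + 57380400) = -5124048*59425175 = -304497449108400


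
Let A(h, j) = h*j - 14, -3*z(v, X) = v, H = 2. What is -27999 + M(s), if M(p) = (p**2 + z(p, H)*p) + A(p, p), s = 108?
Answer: -8573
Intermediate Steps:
z(v, X) = -v/3
A(h, j) = -14 + h*j
M(p) = -14 + 5*p**2/3 (M(p) = (p**2 + (-p/3)*p) + (-14 + p*p) = (p**2 - p**2/3) + (-14 + p**2) = 2*p**2/3 + (-14 + p**2) = -14 + 5*p**2/3)
-27999 + M(s) = -27999 + (-14 + (5/3)*108**2) = -27999 + (-14 + (5/3)*11664) = -27999 + (-14 + 19440) = -27999 + 19426 = -8573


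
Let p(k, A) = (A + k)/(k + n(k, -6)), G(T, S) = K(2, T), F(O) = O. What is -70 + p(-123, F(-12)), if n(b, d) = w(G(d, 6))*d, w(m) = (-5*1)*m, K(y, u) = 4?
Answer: -25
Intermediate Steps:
G(T, S) = 4
w(m) = -5*m
n(b, d) = -20*d (n(b, d) = (-5*4)*d = -20*d)
p(k, A) = (A + k)/(120 + k) (p(k, A) = (A + k)/(k - 20*(-6)) = (A + k)/(k + 120) = (A + k)/(120 + k))
-70 + p(-123, F(-12)) = -70 + (-12 - 123)/(120 - 123) = -70 - 135/(-3) = -70 - ⅓*(-135) = -70 + 45 = -25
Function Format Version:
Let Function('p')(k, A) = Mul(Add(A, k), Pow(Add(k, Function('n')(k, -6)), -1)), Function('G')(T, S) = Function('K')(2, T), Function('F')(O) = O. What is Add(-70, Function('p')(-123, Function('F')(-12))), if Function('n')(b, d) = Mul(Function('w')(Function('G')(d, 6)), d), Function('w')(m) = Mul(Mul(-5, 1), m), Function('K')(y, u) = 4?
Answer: -25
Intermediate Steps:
Function('G')(T, S) = 4
Function('w')(m) = Mul(-5, m)
Function('n')(b, d) = Mul(-20, d) (Function('n')(b, d) = Mul(Mul(-5, 4), d) = Mul(-20, d))
Function('p')(k, A) = Mul(Pow(Add(120, k), -1), Add(A, k)) (Function('p')(k, A) = Mul(Add(A, k), Pow(Add(k, Mul(-20, -6)), -1)) = Mul(Add(A, k), Pow(Add(k, 120), -1)) = Mul(Add(A, k), Pow(Add(120, k), -1)) = Mul(Pow(Add(120, k), -1), Add(A, k)))
Add(-70, Function('p')(-123, Function('F')(-12))) = Add(-70, Mul(Pow(Add(120, -123), -1), Add(-12, -123))) = Add(-70, Mul(Pow(-3, -1), -135)) = Add(-70, Mul(Rational(-1, 3), -135)) = Add(-70, 45) = -25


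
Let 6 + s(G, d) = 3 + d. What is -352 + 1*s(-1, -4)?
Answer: -359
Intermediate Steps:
s(G, d) = -3 + d (s(G, d) = -6 + (3 + d) = -3 + d)
-352 + 1*s(-1, -4) = -352 + 1*(-3 - 4) = -352 + 1*(-7) = -352 - 7 = -359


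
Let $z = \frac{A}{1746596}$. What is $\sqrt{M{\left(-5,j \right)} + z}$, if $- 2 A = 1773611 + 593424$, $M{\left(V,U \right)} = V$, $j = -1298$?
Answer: $\frac{91 i \sqrt{2091548710}}{1746596} \approx 2.3828 i$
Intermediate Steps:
$A = - \frac{2367035}{2}$ ($A = - \frac{1773611 + 593424}{2} = \left(- \frac{1}{2}\right) 2367035 = - \frac{2367035}{2} \approx -1.1835 \cdot 10^{6}$)
$z = - \frac{2367035}{3493192}$ ($z = - \frac{2367035}{2 \cdot 1746596} = \left(- \frac{2367035}{2}\right) \frac{1}{1746596} = - \frac{2367035}{3493192} \approx -0.67761$)
$\sqrt{M{\left(-5,j \right)} + z} = \sqrt{-5 - \frac{2367035}{3493192}} = \sqrt{- \frac{19832995}{3493192}} = \frac{91 i \sqrt{2091548710}}{1746596}$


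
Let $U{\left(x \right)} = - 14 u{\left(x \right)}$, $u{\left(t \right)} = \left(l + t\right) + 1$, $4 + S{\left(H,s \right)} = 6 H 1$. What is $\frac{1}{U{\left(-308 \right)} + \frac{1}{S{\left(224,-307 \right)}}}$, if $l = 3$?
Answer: $\frac{1340}{5703041} \approx 0.00023496$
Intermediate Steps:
$S{\left(H,s \right)} = -4 + 6 H$ ($S{\left(H,s \right)} = -4 + 6 H 1 = -4 + 6 H$)
$u{\left(t \right)} = 4 + t$ ($u{\left(t \right)} = \left(3 + t\right) + 1 = 4 + t$)
$U{\left(x \right)} = -56 - 14 x$ ($U{\left(x \right)} = - 14 \left(4 + x\right) = -56 - 14 x$)
$\frac{1}{U{\left(-308 \right)} + \frac{1}{S{\left(224,-307 \right)}}} = \frac{1}{\left(-56 - -4312\right) + \frac{1}{-4 + 6 \cdot 224}} = \frac{1}{\left(-56 + 4312\right) + \frac{1}{-4 + 1344}} = \frac{1}{4256 + \frac{1}{1340}} = \frac{1}{\frac{5703041}{1340}} = \frac{1340}{5703041}$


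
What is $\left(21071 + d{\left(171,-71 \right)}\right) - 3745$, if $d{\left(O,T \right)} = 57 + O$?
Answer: $17554$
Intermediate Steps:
$\left(21071 + d{\left(171,-71 \right)}\right) - 3745 = \left(21071 + \left(57 + 171\right)\right) - 3745 = \left(21071 + 228\right) - 3745 = 21299 - 3745 = 17554$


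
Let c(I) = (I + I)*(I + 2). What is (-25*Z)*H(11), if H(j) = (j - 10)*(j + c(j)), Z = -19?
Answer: 141075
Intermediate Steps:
c(I) = 2*I*(2 + I) (c(I) = (2*I)*(2 + I) = 2*I*(2 + I))
H(j) = (-10 + j)*(j + 2*j*(2 + j)) (H(j) = (j - 10)*(j + 2*j*(2 + j)) = (-10 + j)*(j + 2*j*(2 + j)))
(-25*Z)*H(11) = (-25*(-19))*(11*(-50 - 15*11 + 2*11**2)) = 475*(11*(-50 - 165 + 2*121)) = 475*(11*(-50 - 165 + 242)) = 475*(11*27) = 475*297 = 141075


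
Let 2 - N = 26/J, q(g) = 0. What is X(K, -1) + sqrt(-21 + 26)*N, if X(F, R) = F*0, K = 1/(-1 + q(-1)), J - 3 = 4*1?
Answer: -12*sqrt(5)/7 ≈ -3.8333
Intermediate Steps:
J = 7 (J = 3 + 4*1 = 3 + 4 = 7)
K = -1 (K = 1/(-1 + 0) = 1/(-1) = -1)
X(F, R) = 0
N = -12/7 (N = 2 - 26/7 = -12/7 ≈ -1.7143)
X(K, -1) + sqrt(-21 + 26)*N = 0 + sqrt(-21 + 26)*(-12/7) = 0 + sqrt(5)*(-12/7) = 0 - 12*sqrt(5)/7 = -12*sqrt(5)/7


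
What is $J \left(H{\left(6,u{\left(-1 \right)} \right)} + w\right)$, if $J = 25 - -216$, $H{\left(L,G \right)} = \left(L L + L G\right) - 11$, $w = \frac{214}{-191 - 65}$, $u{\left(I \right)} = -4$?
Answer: $\frac{5061}{128} \approx 39.539$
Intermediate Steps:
$w = - \frac{107}{128}$ ($w = \frac{214}{-191 - 65} = \frac{214}{-256} = 214 \left(- \frac{1}{256}\right) = - \frac{107}{128} \approx -0.83594$)
$H{\left(L,G \right)} = -11 + L^{2} + G L$ ($H{\left(L,G \right)} = \left(L^{2} + G L\right) - 11 = -11 + L^{2} + G L$)
$J = 241$ ($J = 25 + 216 = 241$)
$J \left(H{\left(6,u{\left(-1 \right)} \right)} + w\right) = 241 \left(\left(-11 + 6^{2} - 24\right) - \frac{107}{128}\right) = 241 \left(\left(-11 + 36 - 24\right) - \frac{107}{128}\right) = 241 \left(1 - \frac{107}{128}\right) = 241 \cdot \frac{21}{128} = \frac{5061}{128}$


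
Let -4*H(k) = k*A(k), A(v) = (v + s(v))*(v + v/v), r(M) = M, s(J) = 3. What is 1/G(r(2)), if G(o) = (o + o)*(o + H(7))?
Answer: -1/552 ≈ -0.0018116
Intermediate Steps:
A(v) = (1 + v)*(3 + v) (A(v) = (v + 3)*(v + v/v) = (3 + v)*(v + 1) = (3 + v)*(1 + v) = (1 + v)*(3 + v))
H(k) = -k*(3 + k² + 4*k)/4
G(o) = 2*o*(-140 + o) (G(o) = (o + o)*(o - ¼*7*(3 + 7² + 4*7)) = (2*o)*(o - ¼*7*(3 + 49 + 28)) = (2*o)*(o - ¼*7*80) = (2*o)*(o - 140) = (2*o)*(-140 + o) = 2*o*(-140 + o))
1/G(r(2)) = 1/(2*2*(-140 + 2)) = 1/(2*2*(-138)) = 1/(-552) = -1/552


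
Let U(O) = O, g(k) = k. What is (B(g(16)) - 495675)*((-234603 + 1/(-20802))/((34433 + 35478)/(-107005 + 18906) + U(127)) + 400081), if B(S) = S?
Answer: -45652650153141295744909/231290406924 ≈ -1.9738e+11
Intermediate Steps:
(B(g(16)) - 495675)*((-234603 + 1/(-20802))/((34433 + 35478)/(-107005 + 18906) + U(127)) + 400081) = (16 - 495675)*((-234603 + 1/(-20802))/((34433 + 35478)/(-107005 + 18906) + 127) + 400081) = -495659*((-234603 - 1/20802)/(69911/(-88099) + 127) + 400081) = -495659*(-4880211607/(20802*(69911*(-1/88099) + 127)) + 400081) = -495659*(-4880211607/(20802*(-69911/88099 + 127)) + 400081) = -495659*(-4880211607/(20802*11118662/88099) + 400081) = -495659*(-4880211607/20802*88099/11118662 + 400081) = -495659*(-429941762365093/231290406924 + 400081) = -495659*92104955530195751/231290406924 = -45652650153141295744909/231290406924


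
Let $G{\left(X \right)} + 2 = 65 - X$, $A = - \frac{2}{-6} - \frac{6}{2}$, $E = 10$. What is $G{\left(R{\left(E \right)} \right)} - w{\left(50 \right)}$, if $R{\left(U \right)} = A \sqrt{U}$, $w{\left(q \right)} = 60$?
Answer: $3 + \frac{8 \sqrt{10}}{3} \approx 11.433$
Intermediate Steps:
$A = - \frac{8}{3}$ ($A = \left(-2\right) \left(- \frac{1}{6}\right) - 3 = \frac{1}{3} - 3 = - \frac{8}{3} \approx -2.6667$)
$R{\left(U \right)} = - \frac{8 \sqrt{U}}{3}$
$G{\left(X \right)} = 63 - X$ ($G{\left(X \right)} = -2 - \left(-65 + X\right) = 63 - X$)
$G{\left(R{\left(E \right)} \right)} - w{\left(50 \right)} = \left(63 - - \frac{8 \sqrt{10}}{3}\right) - 60 = \left(63 + \frac{8 \sqrt{10}}{3}\right) - 60 = 3 + \frac{8 \sqrt{10}}{3}$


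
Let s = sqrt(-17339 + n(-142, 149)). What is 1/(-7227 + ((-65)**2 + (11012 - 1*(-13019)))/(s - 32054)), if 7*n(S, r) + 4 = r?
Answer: -6498166905131/46967980341857873 + 7064*I*sqrt(212149)/46967980341857873 ≈ -0.00013835 + 6.9274e-11*I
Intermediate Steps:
n(S, r) = -4/7 + r/7
s = 2*I*sqrt(212149)/7 (s = sqrt(-17339 + (-4/7 + (1/7)*149)) = sqrt(-17339 + (-4/7 + 149/7)) = sqrt(-17339 + 145/7) = sqrt(-121228/7) = 2*I*sqrt(212149)/7 ≈ 131.6*I)
1/(-7227 + ((-65)**2 + (11012 - 1*(-13019)))/(s - 32054)) = 1/(-7227 + ((-65)**2 + (11012 - 1*(-13019)))/(2*I*sqrt(212149)/7 - 32054)) = 1/(-7227 + (4225 + (11012 + 13019))/(-32054 + 2*I*sqrt(212149)/7)) = 1/(-7227 + (4225 + 24031)/(-32054 + 2*I*sqrt(212149)/7)) = 1/(-7227 + 28256/(-32054 + 2*I*sqrt(212149)/7))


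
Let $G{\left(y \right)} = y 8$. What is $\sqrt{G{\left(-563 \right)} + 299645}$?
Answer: $\sqrt{295141} \approx 543.27$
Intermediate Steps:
$G{\left(y \right)} = 8 y$
$\sqrt{G{\left(-563 \right)} + 299645} = \sqrt{8 \left(-563\right) + 299645} = \sqrt{-4504 + 299645} = \sqrt{295141}$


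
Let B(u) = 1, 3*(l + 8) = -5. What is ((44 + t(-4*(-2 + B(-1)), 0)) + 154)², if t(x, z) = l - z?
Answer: 319225/9 ≈ 35469.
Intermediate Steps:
l = -29/3 (l = -8 + (⅓)*(-5) = -8 - 5/3 = -29/3 ≈ -9.6667)
t(x, z) = -29/3 - z
((44 + t(-4*(-2 + B(-1)), 0)) + 154)² = ((44 + (-29/3 - 1*0)) + 154)² = ((44 + (-29/3 + 0)) + 154)² = ((44 - 29/3) + 154)² = (103/3 + 154)² = (565/3)² = 319225/9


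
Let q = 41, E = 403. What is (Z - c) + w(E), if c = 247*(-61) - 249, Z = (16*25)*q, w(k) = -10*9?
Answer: 31626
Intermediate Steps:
w(k) = -90
Z = 16400 (Z = (16*25)*41 = 400*41 = 16400)
c = -15316 (c = -15067 - 249 = -15316)
(Z - c) + w(E) = (16400 - 1*(-15316)) - 90 = (16400 + 15316) - 90 = 31716 - 90 = 31626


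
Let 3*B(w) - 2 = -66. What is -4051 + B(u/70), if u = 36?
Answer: -12217/3 ≈ -4072.3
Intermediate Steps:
B(w) = -64/3 (B(w) = ⅔ + (⅓)*(-66) = ⅔ - 22 = -64/3)
-4051 + B(u/70) = -4051 - 64/3 = -12217/3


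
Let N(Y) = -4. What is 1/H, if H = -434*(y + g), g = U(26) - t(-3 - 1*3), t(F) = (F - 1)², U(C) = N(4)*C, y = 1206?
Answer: -1/457002 ≈ -2.1882e-6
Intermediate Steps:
U(C) = -4*C
t(F) = (-1 + F)²
g = -153 (g = -4*26 - (-1 + (-3 - 1*3))² = -104 - (-1 + (-3 - 3))² = -104 - (-1 - 6)² = -104 - 1*(-7)² = -104 - 1*49 = -104 - 49 = -153)
H = -457002 (H = -434*(1206 - 153) = -434*1053 = -457002)
1/H = 1/(-457002) = -1/457002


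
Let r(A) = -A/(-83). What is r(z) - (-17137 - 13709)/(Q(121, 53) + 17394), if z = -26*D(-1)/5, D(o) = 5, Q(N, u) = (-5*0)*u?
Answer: 351329/240617 ≈ 1.4601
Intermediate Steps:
Q(N, u) = 0 (Q(N, u) = 0*u = 0)
z = -26 (z = -130/5 = -26*1 = -26)
r(A) = A/83 (r(A) = -A*(-1)/83 = -(-1)*A/83 = A/83)
r(z) - (-17137 - 13709)/(Q(121, 53) + 17394) = (1/83)*(-26) - (-17137 - 13709)/(0 + 17394) = -26/83 - (-30846)/17394 = -26/83 - 1*(-5141/2899) = -26/83 + 5141/2899 = 351329/240617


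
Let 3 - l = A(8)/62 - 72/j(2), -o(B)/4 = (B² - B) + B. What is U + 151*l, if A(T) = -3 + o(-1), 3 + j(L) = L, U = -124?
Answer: -652609/62 ≈ -10526.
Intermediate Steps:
o(B) = -4*B² (o(B) = -4*((B² - B) + B) = -4*B²)
j(L) = -3 + L
A(T) = -7 (A(T) = -3 - 4*(-1)² = -3 - 4*1 = -3 - 4 = -7)
l = -4271/62 (l = 3 - (-7/62 - 72/(-3 + 2)) = 3 - (-7*1/62 - 72/(-1)) = 3 - (-7/62 - 72*(-1)) = 3 - (-7/62 + 72) = 3 - 1*4457/62 = 3 - 4457/62 = -4271/62 ≈ -68.887)
U + 151*l = -124 + 151*(-4271/62) = -124 - 644921/62 = -652609/62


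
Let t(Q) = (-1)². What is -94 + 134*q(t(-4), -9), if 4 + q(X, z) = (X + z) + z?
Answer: -2908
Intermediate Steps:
t(Q) = 1
q(X, z) = -4 + X + 2*z (q(X, z) = -4 + ((X + z) + z) = -4 + (X + 2*z) = -4 + X + 2*z)
-94 + 134*q(t(-4), -9) = -94 + 134*(-4 + 1 + 2*(-9)) = -94 + 134*(-4 + 1 - 18) = -94 + 134*(-21) = -94 - 2814 = -2908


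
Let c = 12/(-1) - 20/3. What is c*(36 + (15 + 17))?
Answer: -3808/3 ≈ -1269.3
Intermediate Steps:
c = -56/3 (c = 12*(-1) - 20*⅓ = -12 - 20/3 = -56/3 ≈ -18.667)
c*(36 + (15 + 17)) = -56*(36 + (15 + 17))/3 = -56*(36 + 32)/3 = -56/3*68 = -3808/3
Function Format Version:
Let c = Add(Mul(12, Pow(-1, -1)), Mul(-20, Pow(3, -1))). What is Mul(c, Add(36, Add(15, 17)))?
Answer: Rational(-3808, 3) ≈ -1269.3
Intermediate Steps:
c = Rational(-56, 3) (c = Add(Mul(12, -1), Mul(-20, Rational(1, 3))) = Add(-12, Rational(-20, 3)) = Rational(-56, 3) ≈ -18.667)
Mul(c, Add(36, Add(15, 17))) = Mul(Rational(-56, 3), Add(36, Add(15, 17))) = Mul(Rational(-56, 3), Add(36, 32)) = Mul(Rational(-56, 3), 68) = Rational(-3808, 3)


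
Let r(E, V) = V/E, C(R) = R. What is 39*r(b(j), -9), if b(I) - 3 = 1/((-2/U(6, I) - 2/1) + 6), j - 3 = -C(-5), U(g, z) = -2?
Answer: -1755/16 ≈ -109.69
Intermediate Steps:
j = 8 (j = 3 - 1*(-5) = 3 + 5 = 8)
b(I) = 16/5 (b(I) = 3 + 1/((-2/(-2) - 2/1) + 6) = 3 + 1/((-2*(-½) - 2*1) + 6) = 3 + 1/((1 - 2) + 6) = 3 + 1/(-1 + 6) = 3 + 1/5 = 3 + ⅕ = 16/5)
39*r(b(j), -9) = 39*(-9/16/5) = 39*(-9*5/16) = 39*(-45/16) = -1755/16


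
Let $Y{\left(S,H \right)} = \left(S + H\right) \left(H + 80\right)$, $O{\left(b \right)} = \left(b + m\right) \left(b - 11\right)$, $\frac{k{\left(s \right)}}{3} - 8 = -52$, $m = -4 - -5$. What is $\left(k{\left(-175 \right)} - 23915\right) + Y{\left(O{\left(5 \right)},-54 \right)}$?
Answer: $-26387$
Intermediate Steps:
$m = 1$ ($m = -4 + 5 = 1$)
$k{\left(s \right)} = -132$ ($k{\left(s \right)} = 24 + 3 \left(-52\right) = 24 - 156 = -132$)
$O{\left(b \right)} = \left(1 + b\right) \left(-11 + b\right)$ ($O{\left(b \right)} = \left(b + 1\right) \left(b - 11\right) = \left(1 + b\right) \left(-11 + b\right)$)
$Y{\left(S,H \right)} = \left(80 + H\right) \left(H + S\right)$ ($Y{\left(S,H \right)} = \left(H + S\right) \left(80 + H\right) = \left(80 + H\right) \left(H + S\right)$)
$\left(k{\left(-175 \right)} - 23915\right) + Y{\left(O{\left(5 \right)},-54 \right)} = \left(-132 - 23915\right) + \left(\left(-54\right)^{2} + 80 \left(-54\right) + 80 \left(-11 + 5^{2} - 50\right) - 54 \left(-11 + 5^{2} - 50\right)\right) = -24047 + \left(2916 - 4320 + 80 \left(-11 + 25 - 50\right) - 54 \left(-11 + 25 - 50\right)\right) = -24047 + \left(2916 - 4320 + 80 \left(-36\right) - -1944\right) = -24047 + \left(2916 - 4320 - 2880 + 1944\right) = -24047 - 2340 = -26387$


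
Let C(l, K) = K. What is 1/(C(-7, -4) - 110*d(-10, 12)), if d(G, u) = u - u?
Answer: -¼ ≈ -0.25000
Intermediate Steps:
d(G, u) = 0
1/(C(-7, -4) - 110*d(-10, 12)) = 1/(-4 - 110*0) = 1/(-4 + 0) = 1/(-4) = -¼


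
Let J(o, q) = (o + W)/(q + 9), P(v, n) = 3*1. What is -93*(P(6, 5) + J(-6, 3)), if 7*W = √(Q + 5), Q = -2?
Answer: -465/2 - 31*√3/28 ≈ -234.42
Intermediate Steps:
W = √3/7 (W = √(-2 + 5)/7 = √3/7 ≈ 0.24744)
P(v, n) = 3
J(o, q) = (o + √3/7)/(9 + q) (J(o, q) = (o + √3/7)/(q + 9) = (o + √3/7)/(9 + q))
-93*(P(6, 5) + J(-6, 3)) = -93*(3 + (-6 + √3/7)/(9 + 3)) = -93*(3 + (-6 + √3/7)/12) = -93*(3 + (-½ + √3/84)) = -93*(5/2 + √3/84) = -465/2 - 31*√3/28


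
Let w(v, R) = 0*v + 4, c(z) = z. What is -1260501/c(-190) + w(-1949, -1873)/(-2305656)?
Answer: 181642605806/27379665 ≈ 6634.2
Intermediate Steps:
w(v, R) = 4 (w(v, R) = 0 + 4 = 4)
-1260501/c(-190) + w(-1949, -1873)/(-2305656) = -1260501/(-190) + 4/(-2305656) = -1260501*(-1/190) + 4*(-1/2305656) = 1260501/190 - 1/576414 = 181642605806/27379665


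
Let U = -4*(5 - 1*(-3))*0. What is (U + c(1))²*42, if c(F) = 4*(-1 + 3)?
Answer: 2688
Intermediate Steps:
c(F) = 8 (c(F) = 4*2 = 8)
U = 0 (U = -4*(5 + 3)*0 = -4*8*0 = -32*0 = 0)
(U + c(1))²*42 = (0 + 8)²*42 = 8²*42 = 64*42 = 2688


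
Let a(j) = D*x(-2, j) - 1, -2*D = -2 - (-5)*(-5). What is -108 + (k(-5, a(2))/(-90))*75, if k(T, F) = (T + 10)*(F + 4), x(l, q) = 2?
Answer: -233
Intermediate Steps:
D = 27/2 (D = -(-2 - (-5)*(-5))/2 = -(-2 - 1*25)/2 = -(-2 - 25)/2 = -½*(-27) = 27/2 ≈ 13.500)
a(j) = 26 (a(j) = (27/2)*2 - 1 = 27 - 1 = 26)
k(T, F) = (4 + F)*(10 + T) (k(T, F) = (10 + T)*(4 + F) = (4 + F)*(10 + T))
-108 + (k(-5, a(2))/(-90))*75 = -108 + ((40 + 4*(-5) + 10*26 + 26*(-5))/(-90))*75 = -108 + ((40 - 20 + 260 - 130)*(-1/90))*75 = -108 + (150*(-1/90))*75 = -108 - 5/3*75 = -108 - 125 = -233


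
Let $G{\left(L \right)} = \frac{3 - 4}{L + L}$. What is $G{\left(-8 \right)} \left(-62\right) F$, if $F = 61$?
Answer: $- \frac{1891}{8} \approx -236.38$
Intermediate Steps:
$G{\left(L \right)} = - \frac{1}{2 L}$
$G{\left(-8 \right)} \left(-62\right) F = - \frac{1}{2 \left(-8\right)} \left(-62\right) 61 = \left(- \frac{1}{2}\right) \left(- \frac{1}{8}\right) \left(-62\right) 61 = \frac{1}{16} \left(-62\right) 61 = \left(- \frac{31}{8}\right) 61 = - \frac{1891}{8}$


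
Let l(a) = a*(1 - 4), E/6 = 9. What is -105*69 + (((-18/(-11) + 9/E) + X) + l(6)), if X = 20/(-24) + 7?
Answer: -239416/33 ≈ -7255.0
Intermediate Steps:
E = 54 (E = 6*9 = 54)
X = 37/6 (X = 20*(-1/24) + 7 = -5/6 + 7 = 37/6 ≈ 6.1667)
l(a) = -3*a (l(a) = a*(-3) = -3*a)
-105*69 + (((-18/(-11) + 9/E) + X) + l(6)) = -105*69 + (((-18/(-11) + 9/54) + 37/6) - 3*6) = -7245 + (((-18*(-1/11) + 9*(1/54)) + 37/6) - 18) = -7245 + (((18/11 + 1/6) + 37/6) - 18) = -7245 + ((119/66 + 37/6) - 18) = -7245 + (263/33 - 18) = -7245 - 331/33 = -239416/33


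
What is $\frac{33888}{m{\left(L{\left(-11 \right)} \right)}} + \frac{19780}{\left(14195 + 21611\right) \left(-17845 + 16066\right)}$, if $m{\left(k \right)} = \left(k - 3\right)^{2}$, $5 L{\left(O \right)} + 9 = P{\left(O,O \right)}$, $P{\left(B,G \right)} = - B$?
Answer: $\frac{26982841354990}{5382554853} \approx 5013.0$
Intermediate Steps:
$L{\left(O \right)} = - \frac{9}{5} - \frac{O}{5}$ ($L{\left(O \right)} = - \frac{9}{5} + \frac{\left(-1\right) O}{5} = - \frac{9}{5} - \frac{O}{5}$)
$m{\left(k \right)} = \left(-3 + k\right)^{2}$
$\frac{33888}{m{\left(L{\left(-11 \right)} \right)}} + \frac{19780}{\left(14195 + 21611\right) \left(-17845 + 16066\right)} = \frac{33888}{\left(-3 - - \frac{2}{5}\right)^{2}} + \frac{19780}{\left(14195 + 21611\right) \left(-17845 + 16066\right)} = \frac{33888}{\left(-3 + \left(- \frac{9}{5} + \frac{11}{5}\right)\right)^{2}} + \frac{19780}{35806 \left(-1779\right)} = \frac{33888}{\left(-3 + \frac{2}{5}\right)^{2}} + \frac{19780}{-63698874} = \frac{33888}{\left(- \frac{13}{5}\right)^{2}} + 19780 \left(- \frac{1}{63698874}\right) = \frac{33888}{\frac{169}{25}} - \frac{9890}{31849437} = 33888 \cdot \frac{25}{169} - \frac{9890}{31849437} = \frac{847200}{169} - \frac{9890}{31849437} = \frac{26982841354990}{5382554853}$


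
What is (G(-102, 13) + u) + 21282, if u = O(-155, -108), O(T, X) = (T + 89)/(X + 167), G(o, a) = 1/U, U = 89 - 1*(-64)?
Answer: 192102575/9027 ≈ 21281.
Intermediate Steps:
U = 153 (U = 89 + 64 = 153)
G(o, a) = 1/153
O(T, X) = (89 + T)/(167 + X)
u = -66/59 (u = (89 - 155)/(167 - 108) = -66/59 ≈ -1.1186)
(G(-102, 13) + u) + 21282 = (1/153 - 66/59) + 21282 = -10039/9027 + 21282 = 192102575/9027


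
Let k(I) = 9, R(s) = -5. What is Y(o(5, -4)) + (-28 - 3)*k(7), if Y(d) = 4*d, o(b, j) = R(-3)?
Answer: -299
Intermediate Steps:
o(b, j) = -5
Y(o(5, -4)) + (-28 - 3)*k(7) = 4*(-5) + (-28 - 3)*9 = -20 - 31*9 = -20 - 279 = -299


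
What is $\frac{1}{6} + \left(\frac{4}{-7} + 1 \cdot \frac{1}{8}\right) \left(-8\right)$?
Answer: $\frac{157}{42} \approx 3.7381$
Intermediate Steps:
$\frac{1}{6} + \left(\frac{4}{-7} + 1 \cdot \frac{1}{8}\right) \left(-8\right) = \frac{1}{6} + \left(4 \left(- \frac{1}{7}\right) + 1 \cdot \frac{1}{8}\right) \left(-8\right) = \frac{1}{6} + \left(- \frac{4}{7} + \frac{1}{8}\right) \left(-8\right) = \frac{1}{6} - - \frac{25}{7} = \frac{1}{6} + \frac{25}{7} = \frac{157}{42}$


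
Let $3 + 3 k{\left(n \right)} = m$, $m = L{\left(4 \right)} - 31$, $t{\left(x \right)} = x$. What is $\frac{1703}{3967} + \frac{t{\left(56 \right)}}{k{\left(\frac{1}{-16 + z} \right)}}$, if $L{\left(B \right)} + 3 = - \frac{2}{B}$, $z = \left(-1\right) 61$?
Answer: $- \frac{401729}{99175} \approx -4.0507$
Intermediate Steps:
$z = -61$
$L{\left(B \right)} = -3 - \frac{2}{B}$
$m = - \frac{69}{2}$ ($m = \left(-3 - \frac{2}{4}\right) - 31 = \left(-3 - \frac{1}{2}\right) - 31 = - \frac{7}{2} - 31 = - \frac{69}{2} \approx -34.5$)
$k{\left(n \right)} = - \frac{25}{2}$ ($k{\left(n \right)} = -1 + \frac{1}{3} \left(- \frac{69}{2}\right) = -1 - \frac{23}{2} = - \frac{25}{2}$)
$\frac{1703}{3967} + \frac{t{\left(56 \right)}}{k{\left(\frac{1}{-16 + z} \right)}} = \frac{1703}{3967} + \frac{56}{- \frac{25}{2}} = 1703 \cdot \frac{1}{3967} + 56 \left(- \frac{2}{25}\right) = \frac{1703}{3967} - \frac{112}{25} = - \frac{401729}{99175}$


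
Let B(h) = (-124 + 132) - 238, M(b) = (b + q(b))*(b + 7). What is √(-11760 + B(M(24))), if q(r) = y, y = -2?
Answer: I*√11990 ≈ 109.5*I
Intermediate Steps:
q(r) = -2
M(b) = (-2 + b)*(7 + b) (M(b) = (b - 2)*(b + 7) = (-2 + b)*(7 + b))
B(h) = -230 (B(h) = 8 - 238 = -230)
√(-11760 + B(M(24))) = √(-11760 - 230) = √(-11990) = I*√11990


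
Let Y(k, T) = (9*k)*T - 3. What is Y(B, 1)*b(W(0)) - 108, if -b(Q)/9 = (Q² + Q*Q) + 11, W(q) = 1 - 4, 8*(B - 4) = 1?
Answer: -72117/8 ≈ -9014.6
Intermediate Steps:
B = 33/8 (B = 4 + (⅛)*1 = 4 + ⅛ = 33/8 ≈ 4.1250)
Y(k, T) = -3 + 9*T*k (Y(k, T) = 9*T*k - 3 = -3 + 9*T*k)
W(q) = -3
b(Q) = -99 - 18*Q² (b(Q) = -9*((Q² + Q*Q) + 11) = -9*((Q² + Q²) + 11) = -9*(2*Q² + 11) = -9*(11 + 2*Q²) = -99 - 18*Q²)
Y(B, 1)*b(W(0)) - 108 = (-3 + 9*1*(33/8))*(-99 - 18*(-3)²) - 108 = (-3 + 297/8)*(-99 - 18*9) - 108 = 273*(-99 - 162)/8 - 108 = (273/8)*(-261) - 108 = -71253/8 - 108 = -72117/8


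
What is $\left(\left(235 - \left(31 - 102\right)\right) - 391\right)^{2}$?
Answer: $7225$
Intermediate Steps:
$\left(\left(235 - \left(31 - 102\right)\right) - 391\right)^{2} = \left(\left(235 - -71\right) - 391\right)^{2} = \left(\left(235 + 71\right) - 391\right)^{2} = \left(306 - 391\right)^{2} = \left(-85\right)^{2} = 7225$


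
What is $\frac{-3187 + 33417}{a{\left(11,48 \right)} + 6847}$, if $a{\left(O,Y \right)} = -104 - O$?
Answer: $\frac{15115}{3366} \approx 4.4905$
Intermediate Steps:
$\frac{-3187 + 33417}{a{\left(11,48 \right)} + 6847} = \frac{-3187 + 33417}{\left(-104 - 11\right) + 6847} = \frac{30230}{\left(-104 - 11\right) + 6847} = \frac{30230}{-115 + 6847} = \frac{30230}{6732} = 30230 \cdot \frac{1}{6732} = \frac{15115}{3366}$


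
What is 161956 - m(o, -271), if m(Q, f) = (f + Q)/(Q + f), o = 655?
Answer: 161955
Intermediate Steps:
m(Q, f) = 1 (m(Q, f) = (Q + f)/(Q + f) = 1)
161956 - m(o, -271) = 161956 - 1*1 = 161956 - 1 = 161955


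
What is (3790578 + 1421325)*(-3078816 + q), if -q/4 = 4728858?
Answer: -114631887133944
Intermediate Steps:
q = -18915432 (q = -4*4728858 = -18915432)
(3790578 + 1421325)*(-3078816 + q) = (3790578 + 1421325)*(-3078816 - 18915432) = 5211903*(-21994248) = -114631887133944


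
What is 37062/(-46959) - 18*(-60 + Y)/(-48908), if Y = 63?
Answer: -301682085/382778462 ≈ -0.78814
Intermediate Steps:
37062/(-46959) - 18*(-60 + Y)/(-48908) = 37062/(-46959) - 18*(-60 + 63)/(-48908) = 37062*(-1/46959) - 18*3*(-1/48908) = -12354/15653 - 54*(-1/48908) = -12354/15653 + 27/24454 = -301682085/382778462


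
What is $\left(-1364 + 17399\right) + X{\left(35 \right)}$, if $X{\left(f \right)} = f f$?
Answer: $17260$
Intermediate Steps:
$X{\left(f \right)} = f^{2}$
$\left(-1364 + 17399\right) + X{\left(35 \right)} = \left(-1364 + 17399\right) + 35^{2} = 16035 + 1225 = 17260$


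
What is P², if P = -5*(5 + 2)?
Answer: 1225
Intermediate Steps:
P = -35 (P = -5*7 = -35)
P² = (-35)² = 1225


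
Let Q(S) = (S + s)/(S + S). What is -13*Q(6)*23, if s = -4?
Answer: -299/6 ≈ -49.833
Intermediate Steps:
Q(S) = (-4 + S)/(2*S) (Q(S) = (S - 4)/(S + S) = (-4 + S)/((2*S)) = (-4 + S)*(1/(2*S)) = (-4 + S)/(2*S))
-13*Q(6)*23 = -13*(-4 + 6)/(2*6)*23 = -13*2/(2*6)*23 = -13*⅙*23 = -13/6*23 = -299/6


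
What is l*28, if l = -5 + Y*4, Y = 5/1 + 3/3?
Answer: 532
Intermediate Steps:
Y = 6 (Y = 5*1 + 3*(1/3) = 5 + 1 = 6)
l = 19 (l = -5 + 6*4 = -5 + 24 = 19)
l*28 = 19*28 = 532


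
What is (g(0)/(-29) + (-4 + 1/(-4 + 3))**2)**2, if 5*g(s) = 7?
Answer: 13089924/21025 ≈ 622.59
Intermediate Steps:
g(s) = 7/5 (g(s) = (1/5)*7 = 7/5)
(g(0)/(-29) + (-4 + 1/(-4 + 3))**2)**2 = ((7/5)/(-29) + (-4 + 1/(-4 + 3))**2)**2 = ((7/5)*(-1/29) + (-4 + 1/(-1))**2)**2 = (-7/145 + (-4 - 1)**2)**2 = (-7/145 + (-5)**2)**2 = (-7/145 + 25)**2 = (3618/145)**2 = 13089924/21025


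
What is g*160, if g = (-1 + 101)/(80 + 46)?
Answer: 8000/63 ≈ 126.98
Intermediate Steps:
g = 50/63 (g = 100/126 = 100*(1/126) = 50/63 ≈ 0.79365)
g*160 = (50/63)*160 = 8000/63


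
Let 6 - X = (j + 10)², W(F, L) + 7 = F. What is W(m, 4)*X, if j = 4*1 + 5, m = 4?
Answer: 1065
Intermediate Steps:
W(F, L) = -7 + F
j = 9 (j = 4 + 5 = 9)
X = -355 (X = 6 - (9 + 10)² = 6 - 1*19² = 6 - 1*361 = 6 - 361 = -355)
W(m, 4)*X = (-7 + 4)*(-355) = -3*(-355) = 1065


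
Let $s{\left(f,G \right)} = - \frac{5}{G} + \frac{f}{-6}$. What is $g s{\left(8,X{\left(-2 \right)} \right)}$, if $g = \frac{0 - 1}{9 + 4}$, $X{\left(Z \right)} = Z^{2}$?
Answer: $\frac{31}{156} \approx 0.19872$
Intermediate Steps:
$g = - \frac{1}{13} \approx -0.076923$
$s{\left(f,G \right)} = - \frac{5}{G} - \frac{f}{6}$ ($s{\left(f,G \right)} = - \frac{5}{G} + f \left(- \frac{1}{6}\right) = - \frac{5}{G} - \frac{f}{6}$)
$g s{\left(8,X{\left(-2 \right)} \right)} = - \frac{- \frac{5}{\left(-2\right)^{2}} - \frac{4}{3}}{13} = - \frac{- \frac{5}{4} - \frac{4}{3}}{13} = \left(- \frac{1}{13}\right) \left(- \frac{31}{12}\right) = \frac{31}{156}$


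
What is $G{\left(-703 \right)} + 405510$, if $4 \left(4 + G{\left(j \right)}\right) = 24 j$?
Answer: $401288$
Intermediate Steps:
$G{\left(j \right)} = -4 + 6 j$ ($G{\left(j \right)} = -4 + \frac{24 j}{4} = -4 + 6 j$)
$G{\left(-703 \right)} + 405510 = \left(-4 + 6 \left(-703\right)\right) + 405510 = \left(-4 - 4218\right) + 405510 = -4222 + 405510 = 401288$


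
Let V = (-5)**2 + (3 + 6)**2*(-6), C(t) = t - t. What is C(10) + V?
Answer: -461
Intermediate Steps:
C(t) = 0
V = -461 (V = 25 + 9**2*(-6) = 25 + 81*(-6) = 25 - 486 = -461)
C(10) + V = 0 - 461 = -461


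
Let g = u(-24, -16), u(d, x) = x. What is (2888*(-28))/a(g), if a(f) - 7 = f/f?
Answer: -10108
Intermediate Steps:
g = -16
a(f) = 8 (a(f) = 7 + f/f = 7 + 1 = 8)
(2888*(-28))/a(g) = (2888*(-28))/8 = -80864*1/8 = -10108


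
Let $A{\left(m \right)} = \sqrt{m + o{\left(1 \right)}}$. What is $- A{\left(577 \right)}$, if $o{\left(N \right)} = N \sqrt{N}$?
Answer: $- 17 \sqrt{2} \approx -24.042$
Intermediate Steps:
$o{\left(N \right)} = N^{\frac{3}{2}}$
$A{\left(m \right)} = \sqrt{1 + m}$ ($A{\left(m \right)} = \sqrt{m + 1^{\frac{3}{2}}} = \sqrt{m + 1} = \sqrt{1 + m}$)
$- A{\left(577 \right)} = - \sqrt{1 + 577} = - \sqrt{578} = - 17 \sqrt{2}$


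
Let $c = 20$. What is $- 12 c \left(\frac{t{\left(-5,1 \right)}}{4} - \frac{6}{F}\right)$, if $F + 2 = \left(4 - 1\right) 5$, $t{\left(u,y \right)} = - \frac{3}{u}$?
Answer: $\frac{972}{13} \approx 74.769$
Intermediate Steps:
$F = 13$ ($F = -2 + \left(4 - 1\right) 5 = -2 + 3 \cdot 5 = -2 + 15 = 13$)
$- 12 c \left(\frac{t{\left(-5,1 \right)}}{4} - \frac{6}{F}\right) = \left(-12\right) 20 \left(\frac{\left(-3\right) \frac{1}{-5}}{4} - \frac{6}{13}\right) = - 240 \left(\left(-3\right) \left(- \frac{1}{5}\right) \frac{1}{4} - \frac{6}{13}\right) = - 240 \left(\frac{3}{5} \cdot \frac{1}{4} - \frac{6}{13}\right) = - 240 \left(\frac{3}{20} - \frac{6}{13}\right) = \left(-240\right) \left(- \frac{81}{260}\right) = \frac{972}{13}$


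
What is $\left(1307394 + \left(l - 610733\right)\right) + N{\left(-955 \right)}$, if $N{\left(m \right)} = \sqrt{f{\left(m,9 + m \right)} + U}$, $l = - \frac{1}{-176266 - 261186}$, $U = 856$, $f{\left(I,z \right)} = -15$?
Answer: $\frac{304768433881}{437452} \approx 6.9669 \cdot 10^{5}$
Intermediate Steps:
$l = \frac{1}{437452}$ ($l = - \frac{1}{-437452} = \left(-1\right) \left(- \frac{1}{437452}\right) = \frac{1}{437452} \approx 2.286 \cdot 10^{-6}$)
$N{\left(m \right)} = 29$ ($N{\left(m \right)} = \sqrt{-15 + 856} = \sqrt{841} = 29$)
$\left(1307394 + \left(l - 610733\right)\right) + N{\left(-955 \right)} = \left(1307394 + \left(\frac{1}{437452} - 610733\right)\right) + 29 = \left(1307394 - \frac{267166372315}{437452}\right) + 29 = \frac{304755747773}{437452} + 29 = \frac{304768433881}{437452}$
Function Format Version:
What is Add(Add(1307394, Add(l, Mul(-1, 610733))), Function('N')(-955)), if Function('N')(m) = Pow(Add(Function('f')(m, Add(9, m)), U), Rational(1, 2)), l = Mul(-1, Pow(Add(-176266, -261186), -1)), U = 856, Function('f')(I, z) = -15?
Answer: Rational(304768433881, 437452) ≈ 6.9669e+5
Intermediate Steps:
l = Rational(1, 437452) (l = Mul(-1, Pow(-437452, -1)) = Mul(-1, Rational(-1, 437452)) = Rational(1, 437452) ≈ 2.2860e-6)
Function('N')(m) = 29 (Function('N')(m) = Pow(Add(-15, 856), Rational(1, 2)) = Pow(841, Rational(1, 2)) = 29)
Add(Add(1307394, Add(l, Mul(-1, 610733))), Function('N')(-955)) = Add(Add(1307394, Add(Rational(1, 437452), Mul(-1, 610733))), 29) = Add(Add(1307394, Add(Rational(1, 437452), -610733)), 29) = Add(Add(1307394, Rational(-267166372315, 437452)), 29) = Add(Rational(304755747773, 437452), 29) = Rational(304768433881, 437452)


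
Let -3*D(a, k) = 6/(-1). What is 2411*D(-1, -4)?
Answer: 4822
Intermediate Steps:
D(a, k) = 2 (D(a, k) = -2/(-1) = -2*(-1) = -1/3*(-6) = 2)
2411*D(-1, -4) = 2411*2 = 4822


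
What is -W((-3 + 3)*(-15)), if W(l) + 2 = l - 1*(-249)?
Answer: -247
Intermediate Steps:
W(l) = 247 + l (W(l) = -2 + (l - 1*(-249)) = -2 + (l + 249) = -2 + (249 + l) = 247 + l)
-W((-3 + 3)*(-15)) = -(247 + (-3 + 3)*(-15)) = -(247 + 0*(-15)) = -(247 + 0) = -1*247 = -247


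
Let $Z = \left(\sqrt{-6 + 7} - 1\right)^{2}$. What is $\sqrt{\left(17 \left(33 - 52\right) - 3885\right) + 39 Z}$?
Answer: $4 i \sqrt{263} \approx 64.869 i$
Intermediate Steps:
$Z = 0$ ($Z = \left(\sqrt{1} - 1\right)^{2} = \left(1 - 1\right)^{2} = 0^{2} = 0$)
$\sqrt{\left(17 \left(33 - 52\right) - 3885\right) + 39 Z} = \sqrt{\left(17 \left(33 - 52\right) - 3885\right) + 39 \cdot 0} = \sqrt{\left(17 \left(-19\right) - 3885\right) + 0} = \sqrt{\left(-323 - 3885\right) + 0} = \sqrt{-4208 + 0} = \sqrt{-4208} = 4 i \sqrt{263}$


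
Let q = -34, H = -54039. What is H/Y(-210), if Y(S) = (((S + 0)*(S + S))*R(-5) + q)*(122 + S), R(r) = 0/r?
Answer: -54039/2992 ≈ -18.061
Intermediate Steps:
R(r) = 0
Y(S) = -4148 - 34*S (Y(S) = (((S + 0)*(S + S))*0 - 34)*(122 + S) = ((S*(2*S))*0 - 34)*(122 + S) = ((2*S²)*0 - 34)*(122 + S) = (0 - 34)*(122 + S) = -34*(122 + S) = -4148 - 34*S)
H/Y(-210) = -54039/(-4148 - 34*(-210)) = -54039/(-4148 + 7140) = -54039/2992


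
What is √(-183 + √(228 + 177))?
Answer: √(-183 + 9*√5) ≈ 12.762*I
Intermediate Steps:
√(-183 + √(228 + 177)) = √(-183 + √405) = √(-183 + 9*√5)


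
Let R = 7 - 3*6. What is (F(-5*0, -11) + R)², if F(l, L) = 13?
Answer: 4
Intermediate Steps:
R = -11 (R = 7 - 18 = -11)
(F(-5*0, -11) + R)² = (13 - 11)² = 2² = 4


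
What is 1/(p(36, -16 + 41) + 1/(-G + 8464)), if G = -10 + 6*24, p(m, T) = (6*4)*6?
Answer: 8330/1199521 ≈ 0.0069444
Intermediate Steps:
p(m, T) = 144 (p(m, T) = 24*6 = 144)
G = 134 (G = -10 + 144 = 134)
1/(p(36, -16 + 41) + 1/(-G + 8464)) = 1/(144 + 1/(-1*134 + 8464)) = 1/(144 + 1/(-134 + 8464)) = 1/(144 + 1/8330) = 1/(1199521/8330) = 8330/1199521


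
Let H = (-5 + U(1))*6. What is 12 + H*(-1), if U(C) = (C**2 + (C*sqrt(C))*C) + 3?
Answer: 12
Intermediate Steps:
U(C) = 3 + C**2 + C**(5/2) (U(C) = (C**2 + C**(3/2)*C) + 3 = (C**2 + C**(5/2)) + 3 = 3 + C**2 + C**(5/2))
H = 0 (H = (-5 + (3 + 1**2 + 1**(5/2)))*6 = (-5 + (3 + 1 + 1))*6 = (-5 + 5)*6 = 0*6 = 0)
12 + H*(-1) = 12 + 0*(-1) = 12 + 0 = 12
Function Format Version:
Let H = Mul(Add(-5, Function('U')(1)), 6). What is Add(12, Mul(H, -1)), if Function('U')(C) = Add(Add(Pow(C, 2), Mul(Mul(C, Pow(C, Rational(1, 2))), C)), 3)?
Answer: 12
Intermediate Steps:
Function('U')(C) = Add(3, Pow(C, 2), Pow(C, Rational(5, 2))) (Function('U')(C) = Add(Add(Pow(C, 2), Mul(Pow(C, Rational(3, 2)), C)), 3) = Add(Add(Pow(C, 2), Pow(C, Rational(5, 2))), 3) = Add(3, Pow(C, 2), Pow(C, Rational(5, 2))))
H = 0 (H = Mul(Add(-5, Add(3, Pow(1, 2), Pow(1, Rational(5, 2)))), 6) = Mul(Add(-5, Add(3, 1, 1)), 6) = Mul(Add(-5, 5), 6) = Mul(0, 6) = 0)
Add(12, Mul(H, -1)) = Add(12, Mul(0, -1)) = Add(12, 0) = 12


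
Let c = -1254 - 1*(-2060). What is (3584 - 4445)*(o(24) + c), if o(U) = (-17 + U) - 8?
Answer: -693105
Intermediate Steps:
c = 806 (c = -1254 + 2060 = 806)
o(U) = -25 + U
(3584 - 4445)*(o(24) + c) = (3584 - 4445)*((-25 + 24) + 806) = -861*(-1 + 806) = -861*805 = -693105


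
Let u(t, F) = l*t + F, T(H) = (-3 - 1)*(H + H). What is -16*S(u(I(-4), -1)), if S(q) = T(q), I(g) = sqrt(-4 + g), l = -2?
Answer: -128 - 512*I*sqrt(2) ≈ -128.0 - 724.08*I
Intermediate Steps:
T(H) = -8*H
u(t, F) = F - 2*t (u(t, F) = -2*t + F = F - 2*t)
S(q) = -8*q
-16*S(u(I(-4), -1)) = -(-128)*(-1 - 2*sqrt(-4 - 4)) = -(-128)*(-1 - 4*I*sqrt(2)) = -16*(8 + 32*I*sqrt(2)) = -128 - 512*I*sqrt(2)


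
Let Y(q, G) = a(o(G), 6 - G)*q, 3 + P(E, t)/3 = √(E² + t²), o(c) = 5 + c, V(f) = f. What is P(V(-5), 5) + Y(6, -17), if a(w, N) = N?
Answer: 129 + 15*√2 ≈ 150.21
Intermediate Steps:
P(E, t) = -9 + 3*√(E² + t²)
Y(q, G) = q*(6 - G) (Y(q, G) = (6 - G)*q = q*(6 - G))
P(V(-5), 5) + Y(6, -17) = (-9 + 3*√((-5)² + 5²)) + 6*(6 - 1*(-17)) = (-9 + 3*√(25 + 25)) + 6*(6 + 17) = (-9 + 3*√50) + 6*23 = (-9 + 3*(5*√2)) + 138 = (-9 + 15*√2) + 138 = 129 + 15*√2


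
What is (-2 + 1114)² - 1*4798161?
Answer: -3561617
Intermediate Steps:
(-2 + 1114)² - 1*4798161 = 1112² - 4798161 = 1236544 - 4798161 = -3561617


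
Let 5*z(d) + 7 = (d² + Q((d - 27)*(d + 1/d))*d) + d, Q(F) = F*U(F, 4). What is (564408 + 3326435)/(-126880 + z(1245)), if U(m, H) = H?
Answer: 3890843/1510528707 ≈ 0.0025758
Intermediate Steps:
Q(F) = 4*F (Q(F) = F*4 = 4*F)
z(d) = -7/5 + d/5 + d²/5 + 4*d*(-27 + d)*(d + 1/d)/5 (z(d) = -7/5 + ((d² + (4*((d - 27)*(d + 1/d)))*d) + d)/5 = -7/5 + ((d² + (4*((-27 + d)*(d + 1/d)))*d) + d)/5 = -7/5 + ((d² + (4*(-27 + d)*(d + 1/d))*d) + d)/5 = -7/5 + ((d² + 4*d*(-27 + d)*(d + 1/d)) + d)/5 = -7/5 + (d + d² + 4*d*(-27 + d)*(d + 1/d))/5 = -7/5 + (d/5 + d²/5 + 4*d*(-27 + d)*(d + 1/d)/5) = -7/5 + d/5 + d²/5 + 4*d*(-27 + d)*(d + 1/d)/5)
(564408 + 3326435)/(-126880 + z(1245)) = (564408 + 3326435)/(-126880 + (-23 + 1245 - 107/5*1245² + (⅘)*1245³)) = 3890843/(-126880 + (-23 + 1245 - 107/5*1550025 + (⅘)*1929781125)) = 3890843/(-126880 + (-23 + 1245 - 33170535 + 1543824900)) = 3890843/(-126880 + 1510655587) = 3890843/1510528707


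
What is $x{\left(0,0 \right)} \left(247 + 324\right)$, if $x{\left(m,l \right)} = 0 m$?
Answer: $0$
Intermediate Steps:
$x{\left(m,l \right)} = 0$
$x{\left(0,0 \right)} \left(247 + 324\right) = 0 \left(247 + 324\right) = 0 \cdot 571 = 0$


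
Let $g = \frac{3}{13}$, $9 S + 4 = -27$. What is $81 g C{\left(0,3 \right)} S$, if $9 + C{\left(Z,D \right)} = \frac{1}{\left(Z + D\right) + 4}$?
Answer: $\frac{51894}{91} \approx 570.26$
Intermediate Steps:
$S = - \frac{31}{9}$ ($S = - \frac{4}{9} + \frac{1}{9} \left(-27\right) = - \frac{4}{9} - 3 = - \frac{31}{9} \approx -3.4444$)
$g = \frac{3}{13}$ ($g = 3 \cdot \frac{1}{13} = \frac{3}{13} \approx 0.23077$)
$C{\left(Z,D \right)} = -9 + \frac{1}{4 + D + Z}$ ($C{\left(Z,D \right)} = -9 + \frac{1}{\left(Z + D\right) + 4} = -9 + \frac{1}{\left(D + Z\right) + 4} = -9 + \frac{1}{4 + D + Z}$)
$81 g C{\left(0,3 \right)} S = 81 \frac{3 \frac{-35 - 27 - 0}{4 + 3 + 0}}{13} \left(- \frac{31}{9}\right) = 81 \frac{3 \frac{-35 - 27 + 0}{7}}{13} \left(- \frac{31}{9}\right) = 81 \frac{3 \cdot \frac{1}{7} \left(-62\right)}{13} \left(- \frac{31}{9}\right) = 81 \cdot \frac{3}{13} \left(- \frac{62}{7}\right) \left(- \frac{31}{9}\right) = 81 \left(- \frac{186}{91}\right) \left(- \frac{31}{9}\right) = \left(- \frac{15066}{91}\right) \left(- \frac{31}{9}\right) = \frac{51894}{91}$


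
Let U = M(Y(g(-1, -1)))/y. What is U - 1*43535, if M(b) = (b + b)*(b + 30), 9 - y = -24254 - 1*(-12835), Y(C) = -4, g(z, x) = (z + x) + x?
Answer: -124379547/2857 ≈ -43535.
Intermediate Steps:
g(z, x) = z + 2*x (g(z, x) = (x + z) + x = z + 2*x)
y = 11428 (y = 9 - (-24254 - 1*(-12835)) = 9 - (-24254 + 12835) = 9 - 1*(-11419) = 9 + 11419 = 11428)
M(b) = 2*b*(30 + b) (M(b) = (2*b)*(30 + b) = 2*b*(30 + b))
U = -52/2857 (U = (2*(-4)*(30 - 4))/11428 = (2*(-4)*26)*(1/11428) = -208*1/11428 = -52/2857 ≈ -0.018201)
U - 1*43535 = -52/2857 - 1*43535 = -52/2857 - 43535 = -124379547/2857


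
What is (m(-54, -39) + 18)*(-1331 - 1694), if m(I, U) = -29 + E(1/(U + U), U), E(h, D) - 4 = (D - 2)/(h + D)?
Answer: 54761575/3043 ≈ 17996.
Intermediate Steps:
E(h, D) = 4 + (-2 + D)/(D + h) (E(h, D) = 4 + (D - 2)/(h + D) = 4 + (-2 + D)/(D + h))
m(I, U) = -29 + (-2 + 2/U + 5*U)/(U + 1/(2*U)) (m(I, U) = -29 + (-2 + 4/(U + U) + 5*U)/(U + 1/(U + U)) = -29 + (-2 + 4/((2*U)) + 5*U)/(U + 1/(2*U)) = -29 + (-2 + 4*(1/(2*U)) + 5*U)/(U + 1/(2*U)) = -29 + (-2 + 2/U + 5*U)/(U + 1/(2*U)))
(m(-54, -39) + 18)*(-1331 - 1694) = ((-25 - 48*(-39)**2 - 4*(-39))/(1 + 2*(-39)**2) + 18)*(-1331 - 1694) = ((-25 - 48*1521 + 156)/(1 + 2*1521) + 18)*(-3025) = ((-25 - 73008 + 156)/(1 + 3042) + 18)*(-3025) = (-72877/3043 + 18)*(-3025) = -18103/3043*(-3025) = 54761575/3043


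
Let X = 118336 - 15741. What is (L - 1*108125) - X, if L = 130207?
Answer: -80513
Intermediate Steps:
X = 102595
(L - 1*108125) - X = (130207 - 1*108125) - 1*102595 = (130207 - 108125) - 102595 = 22082 - 102595 = -80513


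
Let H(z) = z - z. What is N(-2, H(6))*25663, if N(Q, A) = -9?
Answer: -230967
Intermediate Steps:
H(z) = 0
N(-2, H(6))*25663 = -9*25663 = -230967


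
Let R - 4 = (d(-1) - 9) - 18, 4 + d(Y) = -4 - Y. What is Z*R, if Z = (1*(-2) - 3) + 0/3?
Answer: 150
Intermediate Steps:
d(Y) = -8 - Y (d(Y) = -4 + (-4 - Y) = -8 - Y)
Z = -5 (Z = (-2 - 3) + 0*(⅓) = -5 + 0 = -5)
R = -30 (R = 4 + (((-8 - 1*(-1)) - 9) - 18) = 4 + (((-8 + 1) - 9) - 18) = 4 + ((-7 - 9) - 18) = 4 + (-16 - 18) = 4 - 34 = -30)
Z*R = -5*(-30) = 150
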